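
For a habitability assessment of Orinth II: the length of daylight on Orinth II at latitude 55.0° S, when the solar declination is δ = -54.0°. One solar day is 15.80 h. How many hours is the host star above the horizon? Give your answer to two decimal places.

Sunrise equation: cos h₀ = −tan ϕ · tan δ = -1.9657 ≤ −1, so the host star never sets (polar day) and h₀ = π.
Daylight = 2h₀/(2π) × 15.80 h = (3.1416/π) × 15.80 = 15.80 h.

15.80 h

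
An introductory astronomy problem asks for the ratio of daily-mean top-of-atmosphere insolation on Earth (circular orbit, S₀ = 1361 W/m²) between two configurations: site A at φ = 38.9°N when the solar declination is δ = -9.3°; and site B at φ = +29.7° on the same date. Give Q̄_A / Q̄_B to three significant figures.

Q̄_A / Q̄_B ≈ 0.837

— Configuration A (φ=+38.9°):
cos H₀ = −tan(+38.9°) tan(-9.300°) = 0.1321, H₀ = 1.4383 rad.
Bracket: H₀ sin φ sin δ + cos φ cos δ sin H₀ = 1.4383×0.62796×-0.16160 + 0.77824×0.98686×0.99123 = -0.145956 + 0.761278 = 0.615322.
Q̄ = (S₀/π) × [bracket] = (1361/π) × 0.615322 = 266.57 W/m².
— Configuration B (φ=+29.7°):
cos H₀ = −tan(+29.7°) tan(-9.300°) = 0.0934, H₀ = 1.4773 rad.
Bracket: H₀ sin φ sin δ + cos φ cos δ sin H₀ = 1.4773×0.49546×-0.16160 + 0.86863×0.98686×0.99563 = -0.118282 + 0.853470 = 0.735188.
Q̄ = (S₀/π) × [bracket] = (1361/π) × 0.735188 = 318.50 W/m².
Ratio Q̄_A / Q̄_B = 266.57 / 318.50 = 0.8370.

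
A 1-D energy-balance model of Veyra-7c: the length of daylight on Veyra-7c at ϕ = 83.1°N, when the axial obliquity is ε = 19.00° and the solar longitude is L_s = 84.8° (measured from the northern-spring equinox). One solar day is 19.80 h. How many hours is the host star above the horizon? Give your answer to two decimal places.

Solar declination: sin δ = sin ε · sin L_s = sin 19.00° × sin 84.8° = 0.32423, so δ = +18.919°.
Sunrise equation: cos h₀ = −tan ϕ · tan δ = -2.8323 ≤ −1, so the host star never sets (polar day) and h₀ = π.
Daylight = 2h₀/(2π) × 19.80 h = (3.1416/π) × 19.80 = 19.80 h.

19.80 h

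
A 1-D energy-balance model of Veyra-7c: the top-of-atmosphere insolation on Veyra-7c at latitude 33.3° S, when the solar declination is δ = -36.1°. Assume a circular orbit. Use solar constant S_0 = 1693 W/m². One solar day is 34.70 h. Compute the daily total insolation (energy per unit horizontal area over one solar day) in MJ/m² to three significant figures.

cos h₀ = −tan(-33.3°) tan(-36.100°) = -0.4790, h₀ = 2.0703 rad.
Bracket: h₀ sin ϕ sin δ + cos ϕ cos δ sin h₀ = 2.0703×-0.54902×-0.58920 + 0.83581×0.80799×0.87781 = 0.669706 + 0.592808 = 1.262514.
Q̄ = (S_0/π) × [bracket] = (1693/π) × 1.262514 = 680.37 W/m².
Daily total = Q̄ × 34.70 h × 3600 s/h = 680.37 × 34.70 × 3600 / 10⁶ = 84.99 MJ/m².

85.0 MJ/m²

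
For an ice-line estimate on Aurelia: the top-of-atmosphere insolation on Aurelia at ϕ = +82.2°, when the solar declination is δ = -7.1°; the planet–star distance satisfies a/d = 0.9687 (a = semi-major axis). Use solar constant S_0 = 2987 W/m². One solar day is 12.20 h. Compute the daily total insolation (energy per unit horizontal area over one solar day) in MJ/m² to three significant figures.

0.137 MJ/m²

cos h₀ = −tan(+82.2°) tan(-7.100°) = 0.9093, h₀ = 0.4292 rad.
Bracket: h₀ sin ϕ sin δ + cos ϕ cos δ sin h₀ = 0.4292×0.99075×-0.12360 + 0.13572×0.99233×0.41617 = -0.052558 + 0.056049 = 0.003491.
Inverse-square distance factor (a/d)² = 0.9687² = 0.938380.
Q̄ = (S_0/π) × 0.938380 × [bracket] = (2987/π) × 0.938380 × 0.003491 = 3.1147 W/m².
Daily total = Q̄ × 12.20 h × 3600 s/h = 3.1147 × 12.20 × 3600 / 10⁶ = 0.1368 MJ/m².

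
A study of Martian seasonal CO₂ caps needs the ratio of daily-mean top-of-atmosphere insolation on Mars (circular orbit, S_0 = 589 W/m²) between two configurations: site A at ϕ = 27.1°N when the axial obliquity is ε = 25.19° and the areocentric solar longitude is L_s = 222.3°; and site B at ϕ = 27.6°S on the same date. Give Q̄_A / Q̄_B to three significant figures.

— Configuration A (ϕ=+27.1°):
sin δ = sin 25.19° × sin 222.3° = -0.28645, so δ = -16.645°.
cos h₀ = −tan(+27.1°) tan(-16.645°) = 0.1530, h₀ = 1.4172 rad.
Bracket: h₀ sin ϕ sin δ + cos ϕ cos δ sin h₀ = 1.4172×0.45554×-0.28645 + 0.89021×0.95810×0.98823 = -0.184930 + 0.842871 = 0.657941.
Q̄ = (S_0/π) × [bracket] = (589/π) × 0.657941 = 123.35 W/m².
— Configuration B (ϕ=-27.6°):
cos h₀ = −tan(-27.6°) tan(-16.645°) = -0.1563, h₀ = 1.7277 rad.
Bracket: h₀ sin ϕ sin δ + cos ϕ cos δ sin h₀ = 1.7277×-0.46330×-0.28645 + 0.88620×0.95810×0.98771 = 0.229287 + 0.838633 = 1.067920.
Q̄ = (S_0/π) × [bracket] = (589/π) × 1.067920 = 200.22 W/m².
Ratio Q̄_A / Q̄_B = 123.35 / 200.22 = 0.6161.

Q̄_A / Q̄_B ≈ 0.616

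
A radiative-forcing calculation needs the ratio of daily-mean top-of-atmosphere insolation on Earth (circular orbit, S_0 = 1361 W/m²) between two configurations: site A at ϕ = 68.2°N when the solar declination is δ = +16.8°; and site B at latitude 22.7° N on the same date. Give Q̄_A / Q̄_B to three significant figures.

— Configuration A (ϕ=+68.2°):
cos h₀ = −tan(+68.2°) tan(+16.800°) = -0.7548, h₀ = 2.4262 rad.
Bracket: h₀ sin ϕ sin δ + cos ϕ cos δ sin h₀ = 2.4262×0.92849×0.28903 + 0.37137×0.95732×0.65590 = 0.651099 + 0.233186 = 0.884285.
Q̄ = (S_0/π) × [bracket] = (1361/π) × 0.884285 = 383.09 W/m².
— Configuration B (ϕ=+22.7°):
cos h₀ = −tan(+22.7°) tan(+16.800°) = -0.1263, h₀ = 1.6974 rad.
Bracket: h₀ sin ϕ sin δ + cos ϕ cos δ sin h₀ = 1.6974×0.38591×0.28903 + 0.92254×0.95732×0.99199 = 0.189327 + 0.876092 = 1.065419.
Q̄ = (S_0/π) × [bracket] = (1361/π) × 1.065419 = 461.56 W/m².
Ratio Q̄_A / Q̄_B = 383.09 / 461.56 = 0.8300.

Q̄_A / Q̄_B ≈ 0.830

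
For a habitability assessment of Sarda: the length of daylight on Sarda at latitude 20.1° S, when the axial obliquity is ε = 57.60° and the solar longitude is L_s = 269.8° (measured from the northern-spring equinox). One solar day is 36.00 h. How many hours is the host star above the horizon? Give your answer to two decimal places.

25.04 h

Solar declination: sin δ = sin ε · sin L_s = sin 57.60° × sin 269.8° = -0.84432, so δ = -57.599°.
cos h₀ = −tan ϕ · tan δ = −tan(-20.1°) × tan(-57.599°) = -0.5766, so h₀ = 2.1854 rad = 125.21°.
Daylight = 2h₀/(2π) × 36.00 h = (2.1854/π) × 36.00 = 25.04 h.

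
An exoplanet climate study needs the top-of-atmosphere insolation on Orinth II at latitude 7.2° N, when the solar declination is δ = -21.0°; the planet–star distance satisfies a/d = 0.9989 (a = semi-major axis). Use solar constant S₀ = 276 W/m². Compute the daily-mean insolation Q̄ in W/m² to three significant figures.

Q̄ ≈ 75.1 W/m²

cos H₀ = −tan(+7.2°) tan(-21.000°) = 0.0485, H₀ = 1.5223 rad.
Bracket: H₀ sin φ sin δ + cos φ cos δ sin H₀ = 1.5223×0.12533×-0.35837 + 0.99211×0.93358×0.99882 = -0.068373 + 0.925121 = 0.856748.
Inverse-square distance factor (a/d)² = 0.9989² = 0.997801.
Q̄ = (S₀/π) × 0.997801 × [bracket] = (276/π) × 0.997801 × 0.856748 = 75.10 W/m².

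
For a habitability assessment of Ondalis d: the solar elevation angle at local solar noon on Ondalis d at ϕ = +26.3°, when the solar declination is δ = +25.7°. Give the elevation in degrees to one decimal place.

89.4°

At local noon the hour angle is zero, so the zenith angle equals |ϕ − δ| = |+26.3° − (+25.700°)| = 0.600°.
Elevation = 90° − 0.600° = 89.4°.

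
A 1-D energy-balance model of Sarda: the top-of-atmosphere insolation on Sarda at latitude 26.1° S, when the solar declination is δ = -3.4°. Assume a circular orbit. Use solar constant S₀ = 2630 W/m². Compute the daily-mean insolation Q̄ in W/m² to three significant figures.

Q̄ ≈ 785 W/m²

cos H₀ = −tan(-26.1°) tan(-3.400°) = -0.0291, H₀ = 1.5999 rad.
Bracket: H₀ sin φ sin δ + cos φ cos δ sin H₀ = 1.5999×-0.43994×-0.05931 + 0.89803×0.99824×0.99958 = 0.041746 + 0.896073 = 0.937819.
Q̄ = (S₀/π) × [bracket] = (2630/π) × 0.937819 = 785.1 W/m².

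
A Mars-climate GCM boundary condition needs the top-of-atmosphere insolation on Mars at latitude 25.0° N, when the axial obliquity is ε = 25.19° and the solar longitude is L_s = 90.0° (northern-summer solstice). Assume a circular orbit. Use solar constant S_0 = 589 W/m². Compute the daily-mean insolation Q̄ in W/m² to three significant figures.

Solar declination: sin δ = sin ε · sin L_s = sin 25.19° × sin 90.0° = 0.42562, so δ = +25.190°.
cos h₀ = −tan(+25.0°) tan(+25.190°) = -0.2193, h₀ = 1.7919 rad.
Bracket: h₀ sin ϕ sin δ + cos ϕ cos δ sin h₀ = 1.7919×0.42262×0.42562 + 0.90631×0.90490×0.97565 = 0.322319 + 0.800150 = 1.122469.
Q̄ = (S_0/π) × [bracket] = (589/π) × 1.122469 = 210.4 W/m².

Q̄ ≈ 210 W/m²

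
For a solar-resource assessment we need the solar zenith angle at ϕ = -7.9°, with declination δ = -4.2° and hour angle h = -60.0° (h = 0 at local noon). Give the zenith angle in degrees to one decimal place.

cos θ_z = sin ϕ sin δ + cos ϕ cos δ cos h = 0.010066 + 0.493925 = 0.503991.
θ_z = arccos(0.503991) = 59.7°.

θ_z = 59.7°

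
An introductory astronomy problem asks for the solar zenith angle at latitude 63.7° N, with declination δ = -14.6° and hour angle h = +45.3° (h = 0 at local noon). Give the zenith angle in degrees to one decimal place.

cos θ_z = sin ϕ sin δ + cos ϕ cos δ cos h = -0.225977 + 0.301590 = 0.075613.
θ_z = arccos(0.075613) = 85.7°.

θ_z = 85.7°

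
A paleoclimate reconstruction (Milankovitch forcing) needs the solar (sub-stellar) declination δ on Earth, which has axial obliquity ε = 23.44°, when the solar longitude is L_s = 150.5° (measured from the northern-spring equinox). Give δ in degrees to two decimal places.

sin δ = sin ε · sin L_s = sin 23.44° × sin 150.5° = 0.195880.
δ = arcsin(0.195880) = +11.30°.

δ = +11.30°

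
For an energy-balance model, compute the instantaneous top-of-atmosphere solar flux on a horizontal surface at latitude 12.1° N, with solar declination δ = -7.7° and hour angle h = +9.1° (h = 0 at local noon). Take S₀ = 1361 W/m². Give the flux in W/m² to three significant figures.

1.26e+03 W/m²

cos θ_z = sin φ sin δ + cos φ cos δ cos h = -0.028086 + 0.956771 = 0.928685.
Flux = S₀ · cos θ_z = 1361 × 0.928685 = 1264 W/m².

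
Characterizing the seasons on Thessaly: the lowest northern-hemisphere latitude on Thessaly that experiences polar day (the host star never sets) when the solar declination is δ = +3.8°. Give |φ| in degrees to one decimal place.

|φ| = 86.2°

Polar day requires cos H₀ = −tan φ tan δ ≤ −1, i.e. tan φ tan δ ≥ 1.
The boundary is |tan φ| · |tan δ| = 1, so |φ| = 90° − |δ| = 90° − 3.8° = 86.2° in the northern hemisphere.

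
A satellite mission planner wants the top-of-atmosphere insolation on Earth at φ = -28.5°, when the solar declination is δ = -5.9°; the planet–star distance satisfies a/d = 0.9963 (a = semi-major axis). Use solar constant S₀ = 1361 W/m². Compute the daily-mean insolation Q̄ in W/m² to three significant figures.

Q̄ ≈ 410 W/m²

cos H₀ = −tan(-28.5°) tan(-5.900°) = -0.0561, H₀ = 1.6269 rad.
Bracket: H₀ sin φ sin δ + cos φ cos δ sin H₀ = 1.6269×-0.47716×-0.10279 + 0.87882×0.99470×0.99842 = 0.079795 + 0.872781 = 0.952576.
Inverse-square distance factor (a/d)² = 0.9963² = 0.992614.
Q̄ = (S₀/π) × 0.992614 × [bracket] = (1361/π) × 0.992614 × 0.952576 = 409.6 W/m².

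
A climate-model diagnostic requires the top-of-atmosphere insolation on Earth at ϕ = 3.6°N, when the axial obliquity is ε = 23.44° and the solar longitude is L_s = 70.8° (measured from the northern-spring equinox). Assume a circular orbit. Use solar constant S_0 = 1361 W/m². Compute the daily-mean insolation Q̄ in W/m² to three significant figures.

Q̄ ≈ 417 W/m²

Solar declination: sin δ = sin ε · sin L_s = sin 23.44° × sin 70.8° = 0.37566, so δ = +22.065°.
cos h₀ = −tan(+3.6°) tan(+22.065°) = -0.0255, h₀ = 1.5963 rad.
Bracket: h₀ sin ϕ sin δ + cos ϕ cos δ sin h₀ = 1.5963×0.06279×0.37566 + 0.99803×0.92676×0.99967 = 0.037653 + 0.924629 = 0.962282.
Q̄ = (S_0/π) × [bracket] = (1361/π) × 0.962282 = 416.9 W/m².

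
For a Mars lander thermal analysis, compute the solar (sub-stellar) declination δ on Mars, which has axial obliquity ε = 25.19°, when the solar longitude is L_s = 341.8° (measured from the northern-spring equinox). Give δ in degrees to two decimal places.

δ = -7.64°

sin δ = sin ε · sin L_s = sin 25.19° × sin 341.8° = -0.132936.
δ = arcsin(-0.132936) = -7.64°.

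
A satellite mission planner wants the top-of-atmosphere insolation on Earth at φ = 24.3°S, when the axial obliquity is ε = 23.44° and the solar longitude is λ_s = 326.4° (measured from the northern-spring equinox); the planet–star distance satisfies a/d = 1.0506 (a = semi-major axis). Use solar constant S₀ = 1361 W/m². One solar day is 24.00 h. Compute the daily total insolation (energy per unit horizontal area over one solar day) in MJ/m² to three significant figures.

42.8 MJ/m²

Solar declination: sin δ = sin ε · sin λ_s = sin 23.44° × sin 326.4° = -0.22013, so δ = -12.717°.
cos H₀ = −tan(-24.3°) tan(-12.717°) = -0.1019, H₀ = 1.6729 rad.
Bracket: H₀ sin φ sin δ + cos φ cos δ sin H₀ = 1.6729×-0.41151×-0.22013 + 0.91140×0.97547×0.99480 = 0.151541 + 0.884420 = 1.035961.
Inverse-square distance factor (a/d)² = 1.0506² = 1.103760.
Q̄ = (S₀/π) × 1.103760 × [bracket] = (1361/π) × 1.103760 × 1.035961 = 495.37 W/m².
Daily total = Q̄ × 24.00 h × 3600 s/h = 495.37 × 24.00 × 3600 / 10⁶ = 42.80 MJ/m².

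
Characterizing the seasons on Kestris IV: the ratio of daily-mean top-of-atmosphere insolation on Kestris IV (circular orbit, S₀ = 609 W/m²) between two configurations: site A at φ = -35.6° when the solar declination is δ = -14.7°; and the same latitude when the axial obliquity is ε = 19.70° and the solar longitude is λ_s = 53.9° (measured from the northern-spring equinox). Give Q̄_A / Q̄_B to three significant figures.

Q̄_A / Q̄_B ≈ 1.88

— Configuration A (φ=-35.6°):
cos H₀ = −tan(-35.6°) tan(-14.700°) = -0.1878, H₀ = 1.7597 rad.
Bracket: H₀ sin φ sin δ + cos φ cos δ sin H₀ = 1.7597×-0.58212×-0.25376 + 0.81310×0.96727×0.98220 = 0.259941 + 0.772488 = 1.032429.
Q̄ = (S₀/π) × [bracket] = (609/π) × 1.032429 = 200.14 W/m².
— Configuration B (φ=-35.6°):
Solar declination: sin δ = sin ε · sin λ_s = sin 19.70° × sin 53.9° = 0.27237, so δ = +15.805°.
cos H₀ = −tan(-35.6°) tan(+15.805°) = 0.2027, H₀ = 1.3667 rad.
Bracket: H₀ sin φ sin δ + cos φ cos δ sin H₀ = 1.3667×-0.58212×0.27237 + 0.81310×0.96219×0.97925 = -0.216693 + 0.766123 = 0.549430.
Q̄ = (S₀/π) × [bracket] = (609/π) × 0.549430 = 106.51 W/m².
Ratio Q̄_A / Q̄_B = 200.14 / 106.51 = 1.879.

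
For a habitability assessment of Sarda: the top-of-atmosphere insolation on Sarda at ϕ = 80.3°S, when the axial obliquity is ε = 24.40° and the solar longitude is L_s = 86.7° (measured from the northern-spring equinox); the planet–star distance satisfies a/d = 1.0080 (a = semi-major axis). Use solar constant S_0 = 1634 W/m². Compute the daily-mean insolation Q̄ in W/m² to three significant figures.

Solar declination: sin δ = sin ε · sin L_s = sin 24.40° × sin 86.7° = 0.41242, so δ = +24.357°.
cos h₀ = −tan(-80.3°) tan(+24.357°) = 2.6485 ≥ 1 ⇒ polar night, h₀ = 0 and Q̄ = 0.
Inverse-square distance factor (a/d)² = 1.0080² = 1.016064.

Q̄ ≈ 0.00 W/m²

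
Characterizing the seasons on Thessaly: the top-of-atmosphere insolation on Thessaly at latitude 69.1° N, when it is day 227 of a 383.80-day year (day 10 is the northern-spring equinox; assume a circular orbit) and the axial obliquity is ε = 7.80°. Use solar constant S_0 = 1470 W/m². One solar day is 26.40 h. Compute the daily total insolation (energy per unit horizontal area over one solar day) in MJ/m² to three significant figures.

12.5 MJ/m²

Solar longitude: L_s = 360° × (227 − 10)/383.80 = 203.544°.
sin δ = sin 7.80° × sin 203.544° = -0.05421, so δ = -3.108°.
cos h₀ = −tan(+69.1°) tan(-3.108°) = 0.1422, h₀ = 1.4281 rad.
Bracket: h₀ sin ϕ sin δ + cos ϕ cos δ sin h₀ = 1.4281×0.93420×-0.05421 + 0.35674×0.99853×0.98984 = -0.072323 + 0.352596 = 0.280273.
Q̄ = (S_0/π) × [bracket] = (1470/π) × 0.280273 = 131.14 W/m².
Daily total = Q̄ × 26.40 h × 3600 s/h = 131.14 × 26.40 × 3600 / 10⁶ = 12.46 MJ/m².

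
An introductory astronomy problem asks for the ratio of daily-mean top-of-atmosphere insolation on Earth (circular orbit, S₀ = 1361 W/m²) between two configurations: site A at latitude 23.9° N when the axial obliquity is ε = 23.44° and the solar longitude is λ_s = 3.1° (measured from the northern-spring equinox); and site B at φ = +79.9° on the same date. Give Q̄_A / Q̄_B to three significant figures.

— Configuration A (φ=+23.9°):
Solar declination: sin δ = sin ε · sin λ_s = sin 23.44° × sin 3.1° = 0.02151, so δ = +1.233°.
cos H₀ = −tan(+23.9°) tan(+1.233°) = -0.0095, H₀ = 1.5803 rad.
Bracket: H₀ sin φ sin δ + cos φ cos δ sin H₀ = 1.5803×0.40514×0.02151 + 0.91425×0.99977×0.99995 = 0.013772 + 0.913994 = 0.927766.
Q̄ = (S₀/π) × [bracket] = (1361/π) × 0.927766 = 401.93 W/m².
— Configuration B (φ=+79.9°):
cos H₀ = −tan(+79.9°) tan(+1.233°) = -0.1208, H₀ = 1.6919 rad.
Bracket: H₀ sin φ sin δ + cos φ cos δ sin H₀ = 1.6919×0.98450×0.02151 + 0.17537×0.99977×0.99268 = 0.035829 + 0.174046 = 0.209875.
Q̄ = (S₀/π) × [bracket] = (1361/π) × 0.209875 = 90.922 W/m².
Ratio Q̄_A / Q̄_B = 401.93 / 90.922 = 4.421.

Q̄_A / Q̄_B ≈ 4.42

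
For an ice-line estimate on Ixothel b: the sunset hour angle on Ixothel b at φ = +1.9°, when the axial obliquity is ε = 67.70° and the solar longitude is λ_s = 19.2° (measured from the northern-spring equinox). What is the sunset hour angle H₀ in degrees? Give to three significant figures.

Solar declination: sin δ = sin ε · sin λ_s = sin 67.70° × sin 19.2° = 0.30427, so δ = +17.714°.
cos H₀ = −tan φ · tan δ = −tan(+1.9°) × tan(+17.714°) = -0.0106, so H₀ = 1.5814 rad = 90.61°.

H₀ = 90.6°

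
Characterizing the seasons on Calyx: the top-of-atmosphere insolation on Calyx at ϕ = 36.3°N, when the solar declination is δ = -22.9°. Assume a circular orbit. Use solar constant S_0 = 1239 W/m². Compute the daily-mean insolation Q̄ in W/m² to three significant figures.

cos h₀ = −tan(+36.3°) tan(-22.900°) = 0.3103, h₀ = 1.2553 rad.
Bracket: h₀ sin ϕ sin δ + cos ϕ cos δ sin h₀ = 1.2553×0.59201×-0.38912 + 0.80593×0.92119×0.95064 = -0.289175 + 0.705769 = 0.416594.
Q̄ = (S_0/π) × [bracket] = (1239/π) × 0.416594 = 164.3 W/m².

Q̄ ≈ 164 W/m²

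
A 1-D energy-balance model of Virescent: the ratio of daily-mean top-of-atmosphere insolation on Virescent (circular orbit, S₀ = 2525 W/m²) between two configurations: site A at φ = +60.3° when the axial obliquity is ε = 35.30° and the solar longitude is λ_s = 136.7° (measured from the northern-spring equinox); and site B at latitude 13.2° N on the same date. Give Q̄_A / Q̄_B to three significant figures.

— Configuration A (φ=+60.3°):
Solar declination: sin δ = sin ε · sin λ_s = sin 35.30° × sin 136.7° = 0.39631, so δ = +23.347°.
cos H₀ = −tan(+60.3°) tan(+23.347°) = -0.7568, H₀ = 2.4291 rad.
Bracket: H₀ sin φ sin δ + cos φ cos δ sin H₀ = 2.4291×0.86863×0.39631 + 0.49546×0.91812×0.65369 = 0.836210 + 0.297358 = 1.133568.
Q̄ = (S₀/π) × [bracket] = (2525/π) × 1.133568 = 911.09 W/m².
— Configuration B (φ=+13.2°):
cos H₀ = −tan(+13.2°) tan(+23.347°) = -0.1012, H₀ = 1.6722 rad.
Bracket: H₀ sin φ sin δ + cos φ cos δ sin H₀ = 1.6722×0.22835×0.39631 + 0.97358×0.91812×0.99486 = 0.151330 + 0.889269 = 1.040599.
Q̄ = (S₀/π) × [bracket] = (2525/π) × 1.040599 = 836.36 W/m².
Ratio Q̄_A / Q̄_B = 911.09 / 836.36 = 1.089.

Q̄_A / Q̄_B ≈ 1.09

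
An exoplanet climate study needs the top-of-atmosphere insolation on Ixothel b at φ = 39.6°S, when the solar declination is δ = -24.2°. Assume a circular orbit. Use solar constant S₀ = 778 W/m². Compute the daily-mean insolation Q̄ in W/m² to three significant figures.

cos H₀ = −tan(-39.6°) tan(-24.200°) = -0.3718, H₀ = 1.9517 rad.
Bracket: H₀ sin φ sin δ + cos φ cos δ sin H₀ = 1.9517×-0.63742×-0.40992 + 0.77051×0.91212×0.92832 = 0.509962 + 0.652421 = 1.162383.
Q̄ = (S₀/π) × [bracket] = (778/π) × 1.162383 = 287.9 W/m².

Q̄ ≈ 288 W/m²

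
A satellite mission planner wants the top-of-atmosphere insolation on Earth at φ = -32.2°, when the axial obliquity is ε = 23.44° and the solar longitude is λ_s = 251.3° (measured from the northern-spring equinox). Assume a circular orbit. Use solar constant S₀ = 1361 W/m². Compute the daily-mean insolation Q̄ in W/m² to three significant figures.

Solar declination: sin δ = sin ε · sin λ_s = sin 23.44° × sin 251.3° = -0.37679, so δ = -22.135°.
cos H₀ = −tan(-32.2°) tan(-22.135°) = -0.2562, H₀ = 1.8298 rad.
Bracket: H₀ sin φ sin δ + cos φ cos δ sin H₀ = 1.8298×-0.53288×-0.37679 + 0.84619×0.92630×0.96664 = 0.367394 + 0.757677 = 1.125071.
Q̄ = (S₀/π) × [bracket] = (1361/π) × 1.125071 = 487.4 W/m².

Q̄ ≈ 487 W/m²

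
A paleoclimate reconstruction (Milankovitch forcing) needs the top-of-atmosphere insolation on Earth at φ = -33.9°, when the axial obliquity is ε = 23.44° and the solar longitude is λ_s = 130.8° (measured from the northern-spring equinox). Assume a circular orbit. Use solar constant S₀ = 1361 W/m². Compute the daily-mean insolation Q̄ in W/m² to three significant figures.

Solar declination: sin δ = sin ε · sin λ_s = sin 23.44° × sin 130.8° = 0.30112, so δ = +17.525°.
cos H₀ = −tan(-33.9°) tan(+17.525°) = 0.2122, H₀ = 1.3570 rad.
Bracket: H₀ sin φ sin δ + cos φ cos δ sin H₀ = 1.3570×-0.55775×0.30112 + 0.83001×0.95359×0.97723 = -0.227908 + 0.773467 = 0.545559.
Q̄ = (S₀/π) × [bracket] = (1361/π) × 0.545559 = 236.3 W/m².

Q̄ ≈ 236 W/m²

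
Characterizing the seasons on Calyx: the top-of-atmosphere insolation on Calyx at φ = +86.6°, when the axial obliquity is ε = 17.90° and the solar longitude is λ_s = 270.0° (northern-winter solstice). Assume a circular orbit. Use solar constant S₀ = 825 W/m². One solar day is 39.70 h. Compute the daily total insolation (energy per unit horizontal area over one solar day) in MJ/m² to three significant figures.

0.00 MJ/m²

Solar declination: sin δ = sin ε · sin λ_s = sin 17.90° × sin 270.0° = -0.30736, so δ = -17.900°.
cos H₀ = −tan(+86.6°) tan(-17.900°) = 5.4366 ≥ 1 ⇒ polar night, H₀ = 0 and Q̄ = 0.
Daily total = Q̄ × 39.70 h × 3600 s/h = 0.00 MJ/m².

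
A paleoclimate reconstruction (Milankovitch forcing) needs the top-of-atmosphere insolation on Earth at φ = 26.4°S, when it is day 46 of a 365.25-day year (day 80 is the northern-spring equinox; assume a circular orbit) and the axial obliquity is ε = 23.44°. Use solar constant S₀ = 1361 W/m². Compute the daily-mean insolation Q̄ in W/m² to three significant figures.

Q̄ ≈ 447 W/m²

Solar longitude: λ_s = 360° × (46 − 80)/365.25 = -33.511°, i.e. -33.511° + 360° = 326.489°.
sin δ = sin 23.44° × sin 326.489° = -0.21962, so δ = -12.687°.
cos H₀ = −tan(-26.4°) tan(-12.687°) = -0.1117, H₀ = 1.6828 rad.
Bracket: H₀ sin φ sin δ + cos φ cos δ sin H₀ = 1.6828×-0.44464×-0.21962 + 0.89571×0.97559×0.99374 = 0.164329 + 0.868375 = 1.032704.
Q̄ = (S₀/π) × [bracket] = (1361/π) × 1.032704 = 447.4 W/m².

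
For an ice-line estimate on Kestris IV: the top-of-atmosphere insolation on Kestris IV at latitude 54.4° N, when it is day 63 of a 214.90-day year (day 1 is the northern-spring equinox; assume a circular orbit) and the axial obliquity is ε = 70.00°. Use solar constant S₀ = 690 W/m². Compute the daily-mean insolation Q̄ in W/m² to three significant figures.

Q̄ ≈ 512 W/m²

Solar longitude: λ_s = 360° × (63 − 1)/214.90 = 103.862°.
sin δ = sin 70.00° × sin 103.862° = 0.91232, so δ = +65.828°.
cos H₀ = −tan(+54.4°) tan(+65.828°) = -3.1121 ≤ −1 ⇒ polar day, H₀ = π.
Bracket: H₀ sin φ sin δ + cos φ cos δ sin H₀ = 3.1416×0.81310×0.91232 + 0.58212×0.40947×0.00000 = 2.330462 + 0.000000 = 2.330462.
Q̄ = (S₀/π) × [bracket] = (690/π) × 2.330462 = 511.8 W/m².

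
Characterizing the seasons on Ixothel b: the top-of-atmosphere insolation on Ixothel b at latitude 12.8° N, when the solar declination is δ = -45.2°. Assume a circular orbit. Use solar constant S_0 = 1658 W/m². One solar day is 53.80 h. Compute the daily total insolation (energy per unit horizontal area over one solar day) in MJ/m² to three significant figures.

46.8 MJ/m²

cos h₀ = −tan(+12.8°) tan(-45.200°) = 0.2288, h₀ = 1.3400 rad.
Bracket: h₀ sin ϕ sin δ + cos ϕ cos δ sin h₀ = 1.3400×0.22155×-0.70957 + 0.97515×0.70463×0.97348 = -0.210655 + 0.668898 = 0.458243.
Q̄ = (S_0/π) × [bracket] = (1658/π) × 0.458243 = 241.84 W/m².
Daily total = Q̄ × 53.80 h × 3600 s/h = 241.84 × 53.80 × 3600 / 10⁶ = 46.84 MJ/m².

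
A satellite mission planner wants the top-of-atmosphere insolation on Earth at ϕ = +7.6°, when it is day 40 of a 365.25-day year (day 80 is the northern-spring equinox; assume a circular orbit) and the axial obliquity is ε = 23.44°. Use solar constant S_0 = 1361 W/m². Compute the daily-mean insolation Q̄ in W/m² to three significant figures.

Solar longitude: L_s = 360° × (40 − 80)/365.25 = -39.425°, i.e. -39.425° + 360° = 320.575°.
sin δ = sin 23.44° × sin 320.575° = -0.25262, so δ = -14.633°.
cos h₀ = −tan(+7.6°) tan(-14.633°) = 0.0348, h₀ = 1.5360 rad.
Bracket: h₀ sin ϕ sin δ + cos ϕ cos δ sin h₀ = 1.5360×0.13226×-0.25262 + 0.99122×0.96756×0.99939 = -0.051320 + 0.958480 = 0.907160.
Q̄ = (S_0/π) × [bracket] = (1361/π) × 0.907160 = 393.0 W/m².

Q̄ ≈ 393 W/m²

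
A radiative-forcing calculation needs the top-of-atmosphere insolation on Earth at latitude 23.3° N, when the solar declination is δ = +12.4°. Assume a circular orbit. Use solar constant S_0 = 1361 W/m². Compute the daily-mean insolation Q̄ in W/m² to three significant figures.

cos h₀ = −tan(+23.3°) tan(+12.400°) = -0.0947, h₀ = 1.6656 rad.
Bracket: h₀ sin ϕ sin δ + cos ϕ cos δ sin h₀ = 1.6656×0.39555×0.21474 + 0.91845×0.97667×0.99551 = 0.141477 + 0.892995 = 1.034472.
Q̄ = (S_0/π) × [bracket] = (1361/π) × 1.034472 = 448.2 W/m².

Q̄ ≈ 448 W/m²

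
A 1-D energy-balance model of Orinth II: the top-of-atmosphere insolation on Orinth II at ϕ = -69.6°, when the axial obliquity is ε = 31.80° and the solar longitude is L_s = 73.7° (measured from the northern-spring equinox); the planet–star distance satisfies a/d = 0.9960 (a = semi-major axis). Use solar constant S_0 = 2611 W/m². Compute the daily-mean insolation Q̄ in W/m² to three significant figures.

Q̄ ≈ 0.00 W/m²

Solar declination: sin δ = sin ε · sin L_s = sin 31.80° × sin 73.7° = 0.50577, so δ = +30.383°.
cos h₀ = −tan(-69.6°) tan(+30.383°) = 1.5765 ≥ 1 ⇒ polar night, h₀ = 0 and Q̄ = 0.
Inverse-square distance factor (a/d)² = 0.9960² = 0.992016.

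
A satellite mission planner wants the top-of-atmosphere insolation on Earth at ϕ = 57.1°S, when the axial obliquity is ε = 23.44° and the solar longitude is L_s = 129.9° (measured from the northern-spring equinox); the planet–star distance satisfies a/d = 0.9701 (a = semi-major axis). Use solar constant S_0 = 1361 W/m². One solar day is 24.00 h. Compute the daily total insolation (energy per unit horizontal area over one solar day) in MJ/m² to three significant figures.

Solar declination: sin δ = sin ε · sin L_s = sin 23.44° × sin 129.9° = 0.30517, so δ = +17.768°.
cos h₀ = −tan(-57.1°) tan(+17.768°) = 0.4953, h₀ = 1.0526 rad.
Bracket: h₀ sin ϕ sin δ + cos ϕ cos δ sin h₀ = 1.0526×-0.83962×0.30517 + 0.54317×0.95230×0.86869 = -0.269704 + 0.449339 = 0.179635.
Inverse-square distance factor (a/d)² = 0.9701² = 0.941094.
Q̄ = (S_0/π) × 0.941094 × [bracket] = (1361/π) × 0.941094 × 0.179635 = 73.237 W/m².
Daily total = Q̄ × 24.00 h × 3600 s/h = 73.237 × 24.00 × 3600 / 10⁶ = 6.328 MJ/m².

6.33 MJ/m²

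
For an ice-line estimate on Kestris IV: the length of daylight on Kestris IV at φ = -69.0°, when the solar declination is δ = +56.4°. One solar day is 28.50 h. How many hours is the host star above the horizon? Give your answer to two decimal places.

cos H₀ = −tan φ · tan δ = 3.9210 ≥ 1, so the host star never rises (polar night) and H₀ = 0.
Daylight = 2H₀/(2π) × 28.50 h = (0.0000/π) × 28.50 = 0.00 h.

0.00 h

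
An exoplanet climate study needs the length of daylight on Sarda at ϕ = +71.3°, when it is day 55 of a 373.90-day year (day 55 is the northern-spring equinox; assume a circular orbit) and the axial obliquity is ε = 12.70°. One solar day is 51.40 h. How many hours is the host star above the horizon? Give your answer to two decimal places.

25.70 h

Solar longitude: L_s = 360° × (55 − 55)/373.90 = 0.000°.
sin δ = sin 12.70° × sin 0.000° = 0.00000, so δ = +0.000°.
cos h₀ = −tan ϕ · tan δ = −tan(+71.3°) × tan(+0.000°) = -0.0000, so h₀ = 1.5708 rad = 90.00°.
Daylight = 2h₀/(2π) × 51.40 h = (1.5708/π) × 51.40 = 25.70 h.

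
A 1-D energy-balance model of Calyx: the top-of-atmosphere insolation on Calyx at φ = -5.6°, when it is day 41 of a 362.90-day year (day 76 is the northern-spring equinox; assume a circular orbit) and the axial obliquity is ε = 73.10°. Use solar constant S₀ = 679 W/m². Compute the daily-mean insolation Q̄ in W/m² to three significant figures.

Q̄ ≈ 199 W/m²

Solar longitude: λ_s = 360° × (41 − 76)/362.90 = -34.720°, i.e. -34.720° + 360° = 325.280°.
sin δ = sin 73.10° × sin 325.280° = -0.54497, so δ = -33.023°.
cos H₀ = −tan(-5.6°) tan(-33.023°) = -0.0637, H₀ = 1.6346 rad.
Bracket: H₀ sin φ sin δ + cos φ cos δ sin H₀ = 1.6346×-0.09758×-0.54497 + 0.99523×0.83845×0.99797 = 0.086925 + 0.832757 = 0.919682.
Q̄ = (S₀/π) × [bracket] = (679/π) × 0.919682 = 198.8 W/m².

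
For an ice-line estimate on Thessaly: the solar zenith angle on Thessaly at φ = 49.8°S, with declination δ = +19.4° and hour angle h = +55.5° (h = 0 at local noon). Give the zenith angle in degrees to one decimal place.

θ_z = 84.8°

cos θ_z = sin φ sin δ + cos φ cos δ cos h = -0.253703 + 0.344834 = 0.091131.
θ_z = arccos(0.091131) = 84.8°.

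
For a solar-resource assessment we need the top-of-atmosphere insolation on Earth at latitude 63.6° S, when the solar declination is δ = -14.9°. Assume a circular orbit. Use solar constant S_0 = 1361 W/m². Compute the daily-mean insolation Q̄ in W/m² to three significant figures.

Q̄ ≈ 370 W/m²

cos h₀ = −tan(-63.6°) tan(-14.900°) = -0.5360, h₀ = 2.1365 rad.
Bracket: h₀ sin ϕ sin δ + cos ϕ cos δ sin h₀ = 2.1365×-0.89571×-0.25713 + 0.44464×0.96638×0.84421 = 0.492066 + 0.362750 = 0.854816.
Q̄ = (S_0/π) × [bracket] = (1361/π) × 0.854816 = 370.3 W/m².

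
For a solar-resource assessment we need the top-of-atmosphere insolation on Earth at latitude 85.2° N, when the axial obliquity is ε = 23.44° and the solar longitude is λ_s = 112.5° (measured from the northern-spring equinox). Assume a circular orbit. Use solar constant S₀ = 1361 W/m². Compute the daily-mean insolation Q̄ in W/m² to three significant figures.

Solar declination: sin δ = sin ε · sin λ_s = sin 23.44° × sin 112.5° = 0.36751, so δ = +21.562°.
cos H₀ = −tan(+85.2°) tan(+21.562°) = -4.7059 ≤ −1 ⇒ polar day, H₀ = π.
Bracket: H₀ sin φ sin δ + cos φ cos δ sin H₀ = 3.1416×0.99649×0.36751 + 0.08368×0.93002×0.00000 = 1.150517 + 0.000000 = 1.150517.
Q̄ = (S₀/π) × [bracket] = (1361/π) × 1.150517 = 498.4 W/m².

Q̄ ≈ 498 W/m²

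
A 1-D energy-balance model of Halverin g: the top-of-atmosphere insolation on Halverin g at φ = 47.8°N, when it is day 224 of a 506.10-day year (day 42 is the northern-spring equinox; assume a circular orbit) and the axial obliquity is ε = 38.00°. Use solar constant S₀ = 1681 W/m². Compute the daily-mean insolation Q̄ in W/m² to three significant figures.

Solar longitude: λ_s = 360° × (224 − 42)/506.10 = 129.461°.
sin δ = sin 38.00° × sin 129.461° = 0.47533, so δ = +28.381°.
cos H₀ = −tan(+47.8°) tan(+28.381°) = -0.5958, H₀ = 2.2091 rad.
Bracket: H₀ sin φ sin δ + cos φ cos δ sin H₀ = 2.2091×0.74080×0.47533 + 0.67172×0.87981×0.80311 = 0.777878 + 0.474627 = 1.252505.
Q̄ = (S₀/π) × [bracket] = (1681/π) × 1.252505 = 670.2 W/m².

Q̄ ≈ 670 W/m²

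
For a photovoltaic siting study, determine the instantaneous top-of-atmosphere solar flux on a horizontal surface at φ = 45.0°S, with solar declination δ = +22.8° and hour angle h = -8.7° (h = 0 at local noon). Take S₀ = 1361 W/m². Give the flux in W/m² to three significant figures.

504 W/m²

cos θ_z = sin φ sin δ + cos φ cos δ cos h = -0.274015 + 0.644355 = 0.370340.
Flux = S₀ · cos θ_z = 1361 × 0.370340 = 504.0 W/m².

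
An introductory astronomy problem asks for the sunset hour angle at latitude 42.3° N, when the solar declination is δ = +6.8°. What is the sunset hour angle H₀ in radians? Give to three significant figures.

cos H₀ = −tan φ · tan δ = −tan(+42.3°) × tan(+6.800°) = -0.1085, so H₀ = 1.6795 rad = 96.23°.

H₀ = 1.68 rad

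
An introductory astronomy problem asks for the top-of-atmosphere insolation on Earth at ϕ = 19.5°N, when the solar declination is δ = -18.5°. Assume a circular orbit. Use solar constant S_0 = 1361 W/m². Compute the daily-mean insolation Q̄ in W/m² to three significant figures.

Q̄ ≈ 318 W/m²

cos h₀ = −tan(+19.5°) tan(-18.500°) = 0.1185, h₀ = 1.4520 rad.
Bracket: h₀ sin ϕ sin δ + cos ϕ cos δ sin h₀ = 1.4520×0.33381×-0.31730 + 0.94264×0.94832×0.99296 = -0.153793 + 0.887631 = 0.733838.
Q̄ = (S_0/π) × [bracket] = (1361/π) × 0.733838 = 317.9 W/m².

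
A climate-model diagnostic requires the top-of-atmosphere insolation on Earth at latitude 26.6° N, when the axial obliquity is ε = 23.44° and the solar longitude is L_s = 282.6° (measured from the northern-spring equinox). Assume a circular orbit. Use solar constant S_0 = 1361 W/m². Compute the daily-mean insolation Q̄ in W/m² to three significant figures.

Solar declination: sin δ = sin ε · sin L_s = sin 23.44° × sin 282.6° = -0.38821, so δ = -22.843°.
cos h₀ = −tan(+26.6°) tan(-22.843°) = 0.2109, h₀ = 1.3583 rad.
Bracket: h₀ sin ϕ sin δ + cos ϕ cos δ sin h₀ = 1.3583×0.44776×-0.38821 + 0.89415×0.92157×0.97750 = -0.236106 + 0.805481 = 0.569375.
Q̄ = (S_0/π) × [bracket] = (1361/π) × 0.569375 = 246.7 W/m².

Q̄ ≈ 247 W/m²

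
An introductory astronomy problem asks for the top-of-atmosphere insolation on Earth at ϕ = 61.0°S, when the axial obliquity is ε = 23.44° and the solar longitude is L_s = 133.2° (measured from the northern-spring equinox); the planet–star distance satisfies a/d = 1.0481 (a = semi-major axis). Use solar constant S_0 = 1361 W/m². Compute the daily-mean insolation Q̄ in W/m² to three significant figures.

Q̄ ≈ 65.1 W/m²

Solar declination: sin δ = sin ε · sin L_s = sin 23.44° × sin 133.2° = 0.28998, so δ = +16.856°.
cos h₀ = −tan(-61.0°) tan(+16.856°) = 0.5466, h₀ = 0.9925 rad.
Bracket: h₀ sin ϕ sin δ + cos ϕ cos δ sin h₀ = 0.9925×-0.87462×0.28998 + 0.48481×0.95703×0.83738 = -0.251720 + 0.388526 = 0.136806.
Inverse-square distance factor (a/d)² = 1.0481² = 1.098514.
Q̄ = (S_0/π) × 1.098514 × [bracket] = (1361/π) × 1.098514 × 0.136806 = 65.11 W/m².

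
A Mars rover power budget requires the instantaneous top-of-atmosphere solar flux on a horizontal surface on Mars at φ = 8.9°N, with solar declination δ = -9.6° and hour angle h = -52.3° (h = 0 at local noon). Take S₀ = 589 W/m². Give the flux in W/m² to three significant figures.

336 W/m²

cos θ_z = sin φ sin δ + cos φ cos δ cos h = -0.025801 + 0.595703 = 0.569902.
Flux = S₀ · cos θ_z = 589 × 0.569902 = 335.7 W/m².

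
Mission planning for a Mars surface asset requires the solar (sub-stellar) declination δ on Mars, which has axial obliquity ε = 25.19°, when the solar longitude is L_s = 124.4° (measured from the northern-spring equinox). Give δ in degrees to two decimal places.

δ = +20.56°

sin δ = sin ε · sin L_s = sin 25.19° × sin 124.4° = 0.351186.
δ = arcsin(0.351186) = +20.56°.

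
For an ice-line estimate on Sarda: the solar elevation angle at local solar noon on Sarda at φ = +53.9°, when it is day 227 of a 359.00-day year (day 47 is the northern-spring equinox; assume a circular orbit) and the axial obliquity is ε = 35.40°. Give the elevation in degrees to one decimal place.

35.8°

Solar longitude: λ_s = 360° × (227 − 47)/359.00 = 180.501°.
sin δ = sin 35.40° × sin 180.501° = -0.00507, so δ = -0.290°.
At local noon the hour angle is zero, so the zenith angle equals |φ − δ| = |+53.9° − (-0.290°)| = 54.190°.
Elevation = 90° − 54.190° = 35.8°.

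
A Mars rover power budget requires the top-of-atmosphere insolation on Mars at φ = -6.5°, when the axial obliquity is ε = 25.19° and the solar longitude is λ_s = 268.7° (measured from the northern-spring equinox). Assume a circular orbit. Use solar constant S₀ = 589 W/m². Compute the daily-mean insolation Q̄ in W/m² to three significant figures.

Solar declination: sin δ = sin ε · sin λ_s = sin 25.19° × sin 268.7° = -0.42551, so δ = -25.183°.
cos H₀ = −tan(-6.5°) tan(-25.183°) = -0.0536, H₀ = 1.6244 rad.
Bracket: H₀ sin φ sin δ + cos φ cos δ sin H₀ = 1.6244×-0.11320×-0.42551 + 0.99357×0.90495×0.99856 = 0.078244 + 0.897836 = 0.976080.
Q̄ = (S₀/π) × [bracket] = (589/π) × 0.976080 = 183.0 W/m².

Q̄ ≈ 183 W/m²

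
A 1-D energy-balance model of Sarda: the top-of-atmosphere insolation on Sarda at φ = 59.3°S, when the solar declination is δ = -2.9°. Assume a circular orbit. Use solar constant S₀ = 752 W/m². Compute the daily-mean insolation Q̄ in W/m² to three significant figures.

cos H₀ = −tan(-59.3°) tan(-2.900°) = -0.0853, H₀ = 1.6562 rad.
Bracket: H₀ sin φ sin δ + cos φ cos δ sin H₀ = 1.6562×-0.85985×-0.05059 + 0.51054×0.99872×0.99635 = 0.072044 + 0.508025 = 0.580069.
Q̄ = (S₀/π) × [bracket] = (752/π) × 0.580069 = 138.9 W/m².

Q̄ ≈ 139 W/m²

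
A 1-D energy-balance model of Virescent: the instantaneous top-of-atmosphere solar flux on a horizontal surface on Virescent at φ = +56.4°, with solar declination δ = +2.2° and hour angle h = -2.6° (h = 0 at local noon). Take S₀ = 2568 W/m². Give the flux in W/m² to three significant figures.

1.50e+03 W/m²

cos θ_z = sin φ sin δ + cos φ cos δ cos h = 0.031974 + 0.552414 = 0.584388.
Flux = S₀ · cos θ_z = 2568 × 0.584388 = 1501 W/m².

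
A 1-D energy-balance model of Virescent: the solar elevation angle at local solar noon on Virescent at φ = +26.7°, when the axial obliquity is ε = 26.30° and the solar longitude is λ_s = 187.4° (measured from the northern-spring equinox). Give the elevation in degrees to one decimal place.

Solar declination: sin δ = sin ε · sin λ_s = sin 26.30° × sin 187.4° = -0.05707, so δ = -3.271°.
At local noon the hour angle is zero, so the zenith angle equals |φ − δ| = |+26.7° − (-3.271°)| = 29.971°.
Elevation = 90° − 29.971° = 60.0°.

60.0°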